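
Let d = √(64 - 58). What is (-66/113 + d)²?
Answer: 80970/12769 - 132*√6/113 ≈ 3.4798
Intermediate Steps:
d = √6 ≈ 2.4495
(-66/113 + d)² = (-66/113 + √6)²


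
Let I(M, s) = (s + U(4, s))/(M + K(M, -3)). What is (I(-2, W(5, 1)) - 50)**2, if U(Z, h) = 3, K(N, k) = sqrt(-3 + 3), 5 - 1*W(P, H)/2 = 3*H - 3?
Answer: 12769/4 ≈ 3192.3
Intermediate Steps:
W(P, H) = 16 - 6*H (W(P, H) = 10 - 2*(3*H - 3) = 10 - 2*(-3 + 3*H) = 10 + (6 - 6*H) = 16 - 6*H)
K(N, k) = 0 (K(N, k) = sqrt(0) = 0)
I(M, s) = (3 + s)/M (I(M, s) = (s + 3)/(M + 0) = (3 + s)/M)
(I(-2, W(5, 1)) - 50)**2 = ((3 + (16 - 6*1))/(-2) - 50)**2 = (-(3 + (16 - 6))/2 - 50)**2 = (-(3 + 10)/2 - 50)**2 = (-1/2*13 - 50)**2 = (-13/2 - 50)**2 = (-113/2)**2 = 12769/4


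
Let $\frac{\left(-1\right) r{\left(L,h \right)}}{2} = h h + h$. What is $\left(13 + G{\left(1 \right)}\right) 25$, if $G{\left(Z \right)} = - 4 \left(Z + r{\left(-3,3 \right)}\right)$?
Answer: $2625$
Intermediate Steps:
$r{\left(L,h \right)} = - 2 h - 2 h^{2}$ ($r{\left(L,h \right)} = - 2 \left(h h + h\right) = - 2 \left(h^{2} + h\right) = - 2 \left(h + h^{2}\right) = - 2 h - 2 h^{2}$)
$G{\left(Z \right)} = 96 - 4 Z$ ($G{\left(Z \right)} = - 4 \left(Z - 6 \left(1 + 3\right)\right) = - 4 \left(Z - 6 \cdot 4\right) = - 4 \left(Z - 24\right) = - 4 \left(-24 + Z\right) = 96 - 4 Z$)
$\left(13 + G{\left(1 \right)}\right) 25 = \left(13 + \left(96 - 4\right)\right) 25 = \left(13 + 92\right) 25 = 105 \cdot 25 = 2625$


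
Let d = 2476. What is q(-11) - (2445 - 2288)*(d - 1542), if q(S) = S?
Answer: -146649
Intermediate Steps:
q(-11) - (2445 - 2288)*(d - 1542) = -11 - (2445 - 2288)*(2476 - 1542) = -11 - 157*934 = -11 - 1*146638 = -11 - 146638 = -146649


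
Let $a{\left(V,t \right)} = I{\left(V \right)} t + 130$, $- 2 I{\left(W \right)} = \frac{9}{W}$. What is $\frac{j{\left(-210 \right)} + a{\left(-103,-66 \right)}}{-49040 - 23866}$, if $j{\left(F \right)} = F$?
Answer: $\frac{8537}{7509318} \approx 0.0011369$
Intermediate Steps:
$I{\left(W \right)} = - \frac{9}{2 W}$ ($I{\left(W \right)} = - \frac{9 \frac{1}{W}}{2} = - \frac{9}{2 W}$)
$a{\left(V,t \right)} = 130 - \frac{9 t}{2 V}$ ($a{\left(V,t \right)} = - \frac{9}{2 V} t + 130 = - \frac{9 t}{2 V} + 130 = 130 - \frac{9 t}{2 V}$)
$\frac{j{\left(-210 \right)} + a{\left(-103,-66 \right)}}{-49040 - 23866} = \frac{-210 + \left(130 - - \frac{297}{-103}\right)}{-49040 - 23866} = \frac{-210 + \left(130 - \left(-297\right) \left(- \frac{1}{103}\right)\right)}{-72906} = \left(-210 + \left(130 - \frac{297}{103}\right)\right) \left(- \frac{1}{72906}\right) = \left(-210 + \frac{13093}{103}\right) \left(- \frac{1}{72906}\right) = \left(- \frac{8537}{103}\right) \left(- \frac{1}{72906}\right) = \frac{8537}{7509318}$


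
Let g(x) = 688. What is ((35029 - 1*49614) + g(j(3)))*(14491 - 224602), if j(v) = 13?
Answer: 2919912567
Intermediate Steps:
((35029 - 1*49614) + g(j(3)))*(14491 - 224602) = ((35029 - 1*49614) + 688)*(14491 - 224602) = ((35029 - 49614) + 688)*(-210111) = (-14585 + 688)*(-210111) = -13897*(-210111) = 2919912567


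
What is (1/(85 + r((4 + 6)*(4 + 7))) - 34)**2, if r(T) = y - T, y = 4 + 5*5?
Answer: 18225/16 ≈ 1139.1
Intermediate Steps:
y = 29 (y = 4 + 25 = 29)
r(T) = 29 - T
(1/(85 + r((4 + 6)*(4 + 7))) - 34)**2 = (1/(85 + (29 - (4 + 6)*(4 + 7))) - 34)**2 = (1/(85 + (29 - 10*11)) - 34)**2 = (1/(85 + (29 - 1*110)) - 34)**2 = (1/(85 + (29 - 110)) - 34)**2 = (1/(85 - 81) - 34)**2 = (1/4 - 34)**2 = (-135/4)**2 = 18225/16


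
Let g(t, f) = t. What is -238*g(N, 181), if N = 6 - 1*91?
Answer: 20230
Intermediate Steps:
N = -85 (N = 6 - 91 = -85)
-238*g(N, 181) = -238*(-85) = 20230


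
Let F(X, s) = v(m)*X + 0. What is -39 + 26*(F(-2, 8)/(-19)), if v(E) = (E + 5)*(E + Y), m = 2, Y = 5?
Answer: 1807/19 ≈ 95.105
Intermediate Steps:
v(E) = (5 + E)² (v(E) = (E + 5)*(E + 5) = (5 + E)*(5 + E) = (5 + E)²)
F(X, s) = 49*X (F(X, s) = (25 + 2² + 10*2)*X + 0 = (25 + 4 + 20)*X + 0 = 49*X + 0 = 49*X)
-39 + 26*(F(-2, 8)/(-19)) = -39 + 26*((49*(-2))/(-19)) = -39 + 26*(-98*(-1/19)) = -39 + 26*(98/19) = -39 + 2548/19 = 1807/19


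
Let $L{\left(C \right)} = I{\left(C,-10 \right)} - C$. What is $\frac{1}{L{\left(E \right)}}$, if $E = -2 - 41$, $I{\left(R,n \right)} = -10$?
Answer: $\frac{1}{33} \approx 0.030303$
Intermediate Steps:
$E = -43$ ($E = -2 - 41 = -43$)
$L{\left(C \right)} = -10 - C$
$\frac{1}{L{\left(E \right)}} = \frac{1}{-10 - -43} = \frac{1}{-10 + 43} = \frac{1}{33}$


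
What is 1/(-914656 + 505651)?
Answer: -1/409005 ≈ -2.4450e-6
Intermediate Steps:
1/(-914656 + 505651) = 1/(-409005) = -1/409005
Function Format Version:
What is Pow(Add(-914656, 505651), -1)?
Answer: Rational(-1, 409005) ≈ -2.4450e-6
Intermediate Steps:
Pow(Add(-914656, 505651), -1) = Pow(-409005, -1) = Rational(-1, 409005)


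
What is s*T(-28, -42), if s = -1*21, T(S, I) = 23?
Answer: -483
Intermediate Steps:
s = -21
s*T(-28, -42) = -21*23 = -483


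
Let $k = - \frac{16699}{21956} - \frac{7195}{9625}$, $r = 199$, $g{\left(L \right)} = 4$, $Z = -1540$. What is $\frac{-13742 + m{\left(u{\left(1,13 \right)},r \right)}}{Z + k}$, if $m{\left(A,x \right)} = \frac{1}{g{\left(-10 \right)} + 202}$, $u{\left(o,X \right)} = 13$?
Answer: $\frac{494408127150}{55460224237} \approx 8.9146$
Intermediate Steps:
$k = - \frac{526779}{349300}$ ($k = \left(-16699\right) \frac{1}{21956} - \frac{1439}{1925} = - \frac{16699}{21956} - \frac{1439}{1925} = - \frac{526779}{349300} \approx -1.5081$)
$m{\left(A,x \right)} = \frac{1}{206}$ ($m{\left(A,x \right)} = \frac{1}{4 + 202} = \frac{1}{206}$)
$\frac{-13742 + m{\left(u{\left(1,13 \right)},r \right)}}{Z + k} = \frac{-13742 + \frac{1}{206}}{-1540 - \frac{526779}{349300}} = - \frac{2830851}{206 \left(- \frac{538448779}{349300}\right)} = \left(- \frac{2830851}{206}\right) \left(- \frac{349300}{538448779}\right) = \frac{494408127150}{55460224237}$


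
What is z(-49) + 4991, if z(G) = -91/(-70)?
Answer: 49923/10 ≈ 4992.3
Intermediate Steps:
z(G) = 13/10 (z(G) = -91*(-1/70) = 13/10)
z(-49) + 4991 = 13/10 + 4991 = 49923/10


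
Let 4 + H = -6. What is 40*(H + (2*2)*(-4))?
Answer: -1040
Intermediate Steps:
H = -10 (H = -4 - 6 = -10)
40*(H + (2*2)*(-4)) = 40*(-10 + (2*2)*(-4)) = 40*(-10 + 4*(-4)) = 40*(-10 - 16) = 40*(-26) = -1040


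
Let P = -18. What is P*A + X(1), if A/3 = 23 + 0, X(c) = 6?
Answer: -1236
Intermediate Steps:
A = 69 (A = 3*(23 + 0) = 3*23 = 69)
P*A + X(1) = -18*69 + 6 = -1242 + 6 = -1236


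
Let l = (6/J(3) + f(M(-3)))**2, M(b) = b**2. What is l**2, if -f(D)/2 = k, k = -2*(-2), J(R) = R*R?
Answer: 234256/81 ≈ 2892.1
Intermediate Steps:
J(R) = R**2
k = 4
f(D) = -8 (f(D) = -2*4 = -8)
l = 484/9 (l = (6/(3**2) - 8)**2 = (6/9 - 8)**2 = (6*(1/9) - 8)**2 = (2/3 - 8)**2 = (-22/3)**2 = 484/9 ≈ 53.778)
l**2 = (484/9)**2 = 234256/81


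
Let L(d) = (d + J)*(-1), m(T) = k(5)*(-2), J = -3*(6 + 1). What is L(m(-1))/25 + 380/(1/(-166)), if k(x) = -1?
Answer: -1576981/25 ≈ -63079.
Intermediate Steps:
J = -21 (J = -3*7 = -21)
m(T) = 2 (m(T) = -1*(-2) = 2)
L(d) = 21 - d (L(d) = (d - 21)*(-1) = (-21 + d)*(-1) = 21 - d)
L(m(-1))/25 + 380/(1/(-166)) = (21 - 1*2)/25 + 380/(1/(-166)) = (21 - 2)*(1/25) + 380/(-1/166) = 19*(1/25) + 380*(-166) = 19/25 - 63080 = -1576981/25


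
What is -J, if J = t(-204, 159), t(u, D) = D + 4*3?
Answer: -171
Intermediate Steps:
t(u, D) = 12 + D (t(u, D) = D + 12 = 12 + D)
J = 171 (J = 12 + 159 = 171)
-J = -1*171 = -171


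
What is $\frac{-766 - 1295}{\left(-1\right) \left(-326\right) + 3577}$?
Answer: $- \frac{687}{1301} \approx -0.52806$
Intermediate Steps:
$\frac{-766 - 1295}{\left(-1\right) \left(-326\right) + 3577} = - \frac{2061}{326 + 3577} = - \frac{2061}{3903} = \left(-2061\right) \frac{1}{3903} = - \frac{687}{1301}$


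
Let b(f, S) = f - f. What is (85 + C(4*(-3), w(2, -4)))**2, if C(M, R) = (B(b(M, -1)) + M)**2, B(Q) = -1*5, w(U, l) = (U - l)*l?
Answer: 139876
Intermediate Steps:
b(f, S) = 0
w(U, l) = l*(U - l)
B(Q) = -5
C(M, R) = (-5 + M)**2
(85 + C(4*(-3), w(2, -4)))**2 = (85 + (-5 + 4*(-3))**2)**2 = (85 + (-5 - 12)**2)**2 = (85 + (-17)**2)**2 = (85 + 289)**2 = 374**2 = 139876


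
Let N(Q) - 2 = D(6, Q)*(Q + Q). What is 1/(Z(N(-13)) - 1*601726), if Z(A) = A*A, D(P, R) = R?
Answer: -1/486126 ≈ -2.0571e-6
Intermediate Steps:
N(Q) = 2 + 2*Q² (N(Q) = 2 + Q*(Q + Q) = 2 + Q*(2*Q) = 2 + 2*Q²)
Z(A) = A²
1/(Z(N(-13)) - 1*601726) = 1/((2 + 2*(-13)²)² - 1*601726) = 1/((2 + 2*169)² - 601726) = 1/((2 + 338)² - 601726) = 1/(340² - 601726) = 1/(115600 - 601726) = 1/(-486126) = -1/486126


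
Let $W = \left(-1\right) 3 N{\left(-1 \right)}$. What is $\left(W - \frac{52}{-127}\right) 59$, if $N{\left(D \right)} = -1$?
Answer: $\frac{25547}{127} \approx 201.16$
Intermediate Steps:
$W = 3$ ($W = \left(-1\right) 3 \left(-1\right) = \left(-3\right) \left(-1\right) = 3$)
$\left(W - \frac{52}{-127}\right) 59 = \left(3 - \frac{52}{-127}\right) 59 = \left(3 - - \frac{52}{127}\right) 59 = \left(3 + \frac{52}{127}\right) 59 = \frac{433}{127} \cdot 59 = \frac{25547}{127}$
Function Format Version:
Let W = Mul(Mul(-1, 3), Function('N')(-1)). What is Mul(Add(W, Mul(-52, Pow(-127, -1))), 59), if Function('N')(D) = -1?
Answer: Rational(25547, 127) ≈ 201.16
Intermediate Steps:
W = 3 (W = Mul(Mul(-1, 3), -1) = Mul(-3, -1) = 3)
Mul(Add(W, Mul(-52, Pow(-127, -1))), 59) = Mul(Add(3, Mul(-52, Pow(-127, -1))), 59) = Mul(Add(3, Mul(-52, Rational(-1, 127))), 59) = Mul(Add(3, Rational(52, 127)), 59) = Mul(Rational(433, 127), 59) = Rational(25547, 127)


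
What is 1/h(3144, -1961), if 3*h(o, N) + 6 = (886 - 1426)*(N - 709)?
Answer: 1/480598 ≈ 2.0807e-6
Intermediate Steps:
h(o, N) = 127618 - 180*N (h(o, N) = -2 + ((886 - 1426)*(N - 709))/3 = -2 + (-540*(-709 + N))/3 = -2 + (382860 - 540*N)/3 = -2 + (127620 - 180*N) = 127618 - 180*N)
1/h(3144, -1961) = 1/(127618 - 180*(-1961)) = 1/(127618 + 352980) = 1/480598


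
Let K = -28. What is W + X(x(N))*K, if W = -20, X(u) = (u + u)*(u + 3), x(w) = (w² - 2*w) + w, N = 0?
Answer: -20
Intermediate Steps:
x(w) = w² - w
X(u) = 2*u*(3 + u) (X(u) = (2*u)*(3 + u) = 2*u*(3 + u))
W + X(x(N))*K = -20 + (2*(0*(-1 + 0))*(3 + 0*(-1 + 0)))*(-28) = -20 + (2*(0*(-1))*(3 + 0*(-1)))*(-28) = -20 + (2*0*(3 + 0))*(-28) = -20 + (2*0*3)*(-28) = -20 + 0*(-28) = -20 + 0 = -20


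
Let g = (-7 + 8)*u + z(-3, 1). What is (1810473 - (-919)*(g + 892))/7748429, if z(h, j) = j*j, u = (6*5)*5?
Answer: 2768990/7748429 ≈ 0.35736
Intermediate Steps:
u = 150 (u = 30*5 = 150)
z(h, j) = j²
g = 151 (g = (-7 + 8)*150 + 1² = 1*150 + 1 = 150 + 1 = 151)
(1810473 - (-919)*(g + 892))/7748429 = (1810473 - (-919)*(151 + 892))/7748429 = (1810473 - (-919)*1043)*(1/7748429) = (1810473 - 1*(-958517))*(1/7748429) = (1810473 + 958517)*(1/7748429) = 2768990*(1/7748429) = 2768990/7748429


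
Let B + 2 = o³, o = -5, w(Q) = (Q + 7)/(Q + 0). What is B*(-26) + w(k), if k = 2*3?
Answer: 19825/6 ≈ 3304.2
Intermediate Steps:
k = 6
w(Q) = (7 + Q)/Q
B = -127 (B = -2 + (-5)³ = -2 - 125 = -127)
B*(-26) + w(k) = -127*(-26) + (7 + 6)/6 = 3302 + (⅙)*13 = 3302 + 13/6 = 19825/6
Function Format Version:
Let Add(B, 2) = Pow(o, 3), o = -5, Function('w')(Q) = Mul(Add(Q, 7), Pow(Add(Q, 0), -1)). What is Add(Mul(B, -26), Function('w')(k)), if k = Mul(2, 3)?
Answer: Rational(19825, 6) ≈ 3304.2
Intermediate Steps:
k = 6
Function('w')(Q) = Mul(Pow(Q, -1), Add(7, Q)) (Function('w')(Q) = Mul(Add(7, Q), Pow(Q, -1)) = Mul(Pow(Q, -1), Add(7, Q)))
B = -127 (B = Add(-2, Pow(-5, 3)) = Add(-2, -125) = -127)
Add(Mul(B, -26), Function('w')(k)) = Add(Mul(-127, -26), Mul(Pow(6, -1), Add(7, 6))) = Add(3302, Mul(Rational(1, 6), 13)) = Add(3302, Rational(13, 6)) = Rational(19825, 6)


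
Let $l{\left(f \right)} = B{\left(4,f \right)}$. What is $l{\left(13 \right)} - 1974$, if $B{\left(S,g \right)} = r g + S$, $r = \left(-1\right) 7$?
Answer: $-2061$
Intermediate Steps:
$r = -7$
$B{\left(S,g \right)} = S - 7 g$ ($B{\left(S,g \right)} = - 7 g + S = S - 7 g$)
$l{\left(f \right)} = 4 - 7 f$
$l{\left(13 \right)} - 1974 = \left(4 - 91\right) - 1974 = -87 - 1974 = -2061$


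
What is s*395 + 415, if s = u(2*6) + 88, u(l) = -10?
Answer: 31225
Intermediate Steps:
s = 78 (s = -10 + 88 = 78)
s*395 + 415 = 78*395 + 415 = 30810 + 415 = 31225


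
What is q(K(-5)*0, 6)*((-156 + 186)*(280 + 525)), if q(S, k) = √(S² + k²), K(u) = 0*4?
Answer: 144900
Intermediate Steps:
K(u) = 0
q(K(-5)*0, 6)*((-156 + 186)*(280 + 525)) = √((0*0)² + 6²)*((-156 + 186)*(280 + 525)) = √(0² + 36)*(30*805) = √(0 + 36)*24150 = √36*24150 = 6*24150 = 144900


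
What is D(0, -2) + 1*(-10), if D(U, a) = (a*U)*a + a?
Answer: -12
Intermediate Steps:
D(U, a) = a + U*a² (D(U, a) = (U*a)*a + a = U*a² + a = a + U*a²)
D(0, -2) + 1*(-10) = -2*(1 + 0*(-2)) + 1*(-10) = -2*(1 + 0) - 10 = -2*1 - 10 = -2 - 10 = -12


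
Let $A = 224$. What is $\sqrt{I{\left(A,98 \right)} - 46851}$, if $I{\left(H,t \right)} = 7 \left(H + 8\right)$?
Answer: $7 i \sqrt{923} \approx 212.67 i$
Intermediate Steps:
$I{\left(H,t \right)} = 56 + 7 H$ ($I{\left(H,t \right)} = 7 \left(8 + H\right) = 56 + 7 H$)
$\sqrt{I{\left(A,98 \right)} - 46851} = \sqrt{\left(56 + 7 \cdot 224\right) - 46851} = \sqrt{\left(56 + 1568\right) - 46851} = \sqrt{1624 - 46851} = \sqrt{-45227} = 7 i \sqrt{923}$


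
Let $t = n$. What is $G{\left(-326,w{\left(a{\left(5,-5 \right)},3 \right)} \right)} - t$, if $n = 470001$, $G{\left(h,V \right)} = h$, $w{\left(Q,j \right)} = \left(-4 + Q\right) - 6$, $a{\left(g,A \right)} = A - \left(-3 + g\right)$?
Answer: $-470327$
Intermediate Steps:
$a{\left(g,A \right)} = 3 + A - g$
$w{\left(Q,j \right)} = -10 + Q$
$t = 470001$
$G{\left(-326,w{\left(a{\left(5,-5 \right)},3 \right)} \right)} - t = -326 - 470001 = -470327$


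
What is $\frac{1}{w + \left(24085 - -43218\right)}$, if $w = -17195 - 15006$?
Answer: $\frac{1}{35102} \approx 2.8488 \cdot 10^{-5}$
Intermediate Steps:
$w = -32201$
$\frac{1}{w + \left(24085 - -43218\right)} = \frac{1}{-32201 + \left(24085 - -43218\right)} = \frac{1}{-32201 + \left(24085 + 43218\right)} = \frac{1}{-32201 + 67303} = \frac{1}{35102}$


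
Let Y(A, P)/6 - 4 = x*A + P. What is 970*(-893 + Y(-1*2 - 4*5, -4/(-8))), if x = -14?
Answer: 952540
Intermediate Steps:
Y(A, P) = 24 - 84*A + 6*P (Y(A, P) = 24 + 6*(-14*A + P) = 24 + 6*(P - 14*A) = 24 + (-84*A + 6*P) = 24 - 84*A + 6*P)
970*(-893 + Y(-1*2 - 4*5, -4/(-8))) = 970*(-893 + (24 - 84*(-1*2 - 4*5) + 6*(-4/(-8)))) = 970*(-893 + (24 - 84*(-2 - 20) + 6*(-4*(-⅛)))) = 970*(-893 + (24 - 84*(-22) + 6*(½))) = 970*(-893 + (24 + 1848 + 3)) = 970*(-893 + 1875) = 970*982 = 952540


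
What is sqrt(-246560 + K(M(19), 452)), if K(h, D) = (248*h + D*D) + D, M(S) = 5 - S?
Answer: 14*I*sqrt(231) ≈ 212.78*I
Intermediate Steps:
K(h, D) = D + D**2 + 248*h (K(h, D) = (248*h + D**2) + D = (D**2 + 248*h) + D = D + D**2 + 248*h)
sqrt(-246560 + K(M(19), 452)) = sqrt(-246560 + (452 + 452**2 + 248*(5 - 1*19))) = sqrt(-246560 + (452 + 204304 + 248*(5 - 19))) = sqrt(-246560 + (452 + 204304 + 248*(-14))) = sqrt(-246560 + (452 + 204304 - 3472)) = sqrt(-246560 + 201284) = sqrt(-45276) = 14*I*sqrt(231)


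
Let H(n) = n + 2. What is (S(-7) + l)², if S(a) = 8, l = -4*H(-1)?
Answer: 16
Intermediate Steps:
H(n) = 2 + n
l = -4 (l = -4*(2 - 1) = -4*1 = -4)
(S(-7) + l)² = (8 - 4)² = 4² = 16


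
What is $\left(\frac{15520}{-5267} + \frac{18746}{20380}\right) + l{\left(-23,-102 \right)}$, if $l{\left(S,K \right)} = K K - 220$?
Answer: $\frac{546473933111}{53670730} \approx 10182.0$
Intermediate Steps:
$l{\left(S,K \right)} = -220 + K^{2}$ ($l{\left(S,K \right)} = K^{2} - 220 = -220 + K^{2}$)
$\left(\frac{15520}{-5267} + \frac{18746}{20380}\right) + l{\left(-23,-102 \right)} = \left(\frac{15520}{-5267} + \frac{18746}{20380}\right) - \left(220 - \left(-102\right)^{2}\right) = \left(15520 \left(- \frac{1}{5267}\right) + 18746 \cdot \frac{1}{20380}\right) + \left(-220 + 10404\right) = \left(- \frac{15520}{5267} + \frac{9373}{10190}\right) + 10184 = - \frac{108781209}{53670730} + 10184 = \frac{546473933111}{53670730}$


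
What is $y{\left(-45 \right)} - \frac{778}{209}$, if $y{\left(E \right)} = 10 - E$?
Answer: $\frac{10717}{209} \approx 51.278$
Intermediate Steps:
$y{\left(-45 \right)} - \frac{778}{209} = \left(10 - -45\right) - \frac{778}{209} = \left(10 + 45\right) - \frac{778}{209} = 55 - \frac{778}{209} = \frac{10717}{209}$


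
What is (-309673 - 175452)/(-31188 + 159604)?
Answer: -485125/128416 ≈ -3.7778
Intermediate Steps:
(-309673 - 175452)/(-31188 + 159604) = -485125/128416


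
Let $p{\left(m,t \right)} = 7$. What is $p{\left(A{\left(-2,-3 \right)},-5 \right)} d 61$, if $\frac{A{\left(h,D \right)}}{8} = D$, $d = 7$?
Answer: $2989$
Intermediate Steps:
$A{\left(h,D \right)} = 8 D$
$p{\left(A{\left(-2,-3 \right)},-5 \right)} d 61 = 7 \cdot 7 \cdot 61 = 7 \cdot 427 = 2989$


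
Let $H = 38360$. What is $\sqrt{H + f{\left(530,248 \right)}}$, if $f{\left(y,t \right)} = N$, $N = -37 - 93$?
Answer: $\sqrt{38230} \approx 195.52$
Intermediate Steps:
$N = -130$
$f{\left(y,t \right)} = -130$
$\sqrt{H + f{\left(530,248 \right)}} = \sqrt{38360 - 130} = \sqrt{38230}$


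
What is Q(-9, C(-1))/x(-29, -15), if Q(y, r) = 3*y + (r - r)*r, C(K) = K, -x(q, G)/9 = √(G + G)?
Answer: -I*√30/10 ≈ -0.54772*I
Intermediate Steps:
x(q, G) = -9*√2*√G (x(q, G) = -9*√(G + G) = -9*√2*√G)
Q(y, r) = 3*y (Q(y, r) = 3*y + 0*r = 3*y + 0 = 3*y)
Q(-9, C(-1))/x(-29, -15) = (3*(-9))/((-9*√2*√(-15))) = -27*I*√30/270 = -I*√30/10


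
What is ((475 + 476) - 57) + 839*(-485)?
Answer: -406021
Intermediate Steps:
((475 + 476) - 57) + 839*(-485) = (951 - 57) - 406915 = 894 - 406915 = -406021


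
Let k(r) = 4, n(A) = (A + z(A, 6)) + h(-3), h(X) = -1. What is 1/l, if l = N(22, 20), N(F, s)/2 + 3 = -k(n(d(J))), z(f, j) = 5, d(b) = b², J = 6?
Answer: -1/14 ≈ -0.071429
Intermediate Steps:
n(A) = 4 + A (n(A) = (A + 5) - 1 = (5 + A) - 1 = 4 + A)
N(F, s) = -14 (N(F, s) = -6 + 2*(-1*4) = -6 + 2*(-4) = -6 - 8 = -14)
l = -14
1/l = 1/(-14) = -1/14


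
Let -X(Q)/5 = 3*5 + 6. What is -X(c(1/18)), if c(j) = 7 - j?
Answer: 105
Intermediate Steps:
X(Q) = -105 (X(Q) = -5*(3*5 + 6) = -5*(15 + 6) = -5*21 = -105)
-X(c(1/18)) = -1*(-105) = 105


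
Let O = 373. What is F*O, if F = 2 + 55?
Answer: 21261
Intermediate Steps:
F = 57
F*O = 57*373 = 21261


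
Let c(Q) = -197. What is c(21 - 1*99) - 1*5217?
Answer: -5414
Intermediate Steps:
c(21 - 1*99) - 1*5217 = -197 - 1*5217 = -197 - 5217 = -5414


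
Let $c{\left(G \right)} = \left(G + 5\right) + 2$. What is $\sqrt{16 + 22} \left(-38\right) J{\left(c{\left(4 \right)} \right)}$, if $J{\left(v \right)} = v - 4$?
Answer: $- 266 \sqrt{38} \approx -1639.7$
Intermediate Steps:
$c{\left(G \right)} = 7 + G$ ($c{\left(G \right)} = \left(5 + G\right) + 2 = 7 + G$)
$J{\left(v \right)} = -4 + v$ ($J{\left(v \right)} = v - 4 = -4 + v$)
$\sqrt{16 + 22} \left(-38\right) J{\left(c{\left(4 \right)} \right)} = \sqrt{16 + 22} \left(-38\right) \left(-4 + \left(7 + 4\right)\right) = \sqrt{38} \left(-38\right) \left(-4 + 11\right) = - 38 \sqrt{38} \cdot 7 = - 266 \sqrt{38}$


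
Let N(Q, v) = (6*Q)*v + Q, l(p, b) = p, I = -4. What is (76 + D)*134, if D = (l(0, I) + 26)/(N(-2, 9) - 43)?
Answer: 1554668/153 ≈ 10161.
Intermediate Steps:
N(Q, v) = Q + 6*Q*v (N(Q, v) = 6*Q*v + Q = Q + 6*Q*v)
D = -26/153 (D = (0 + 26)/(-2*(1 + 6*9) - 43) = 26/(-2*(1 + 54) - 43) = 26/(-2*55 - 43) = 26/(-110 - 43) = 26/(-153) = 26*(-1/153) = -26/153 ≈ -0.16993)
(76 + D)*134 = (76 - 26/153)*134 = (11602/153)*134 = 1554668/153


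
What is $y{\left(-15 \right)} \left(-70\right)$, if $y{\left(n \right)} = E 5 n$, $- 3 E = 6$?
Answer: $-10500$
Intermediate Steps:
$E = -2$ ($E = \left(- \frac{1}{3}\right) 6 = -2$)
$y{\left(n \right)} = - 10 n$ ($y{\left(n \right)} = \left(-2\right) 5 n = - 10 n$)
$y{\left(-15 \right)} \left(-70\right) = \left(-10\right) \left(-15\right) \left(-70\right) = 150 \left(-70\right) = -10500$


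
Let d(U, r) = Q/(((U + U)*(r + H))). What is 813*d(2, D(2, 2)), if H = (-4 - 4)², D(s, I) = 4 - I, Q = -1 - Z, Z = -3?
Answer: 271/44 ≈ 6.1591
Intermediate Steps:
Q = 2 (Q = -1 - 1*(-3) = -1 + 3 = 2)
H = 64 (H = (-8)² = 64)
d(U, r) = 1/(U*(64 + r)) (d(U, r) = 2/(((U + U)*(r + 64))) = 2/(((2*U)*(64 + r))) = 2/((2*U*(64 + r))) = 2*(1/(2*U*(64 + r))) = 1/(U*(64 + r)))
813*d(2, D(2, 2)) = 813*(1/(2*(64 + (4 - 1*2)))) = 813*(1/(2*(64 + (4 - 2)))) = 813*(1/(2*(64 + 2))) = 813*((½)/66) = 813*((½)*(1/66)) = 813*(1/132) = 271/44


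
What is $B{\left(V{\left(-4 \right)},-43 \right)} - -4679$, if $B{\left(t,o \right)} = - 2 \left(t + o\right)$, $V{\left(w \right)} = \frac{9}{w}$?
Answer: $\frac{9539}{2} \approx 4769.5$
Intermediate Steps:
$B{\left(t,o \right)} = - 2 o - 2 t$ ($B{\left(t,o \right)} = - 2 \left(o + t\right) = - 2 o - 2 t$)
$B{\left(V{\left(-4 \right)},-43 \right)} - -4679 = \left(\left(-2\right) \left(-43\right) - 2 \frac{9}{-4}\right) - -4679 = \left(86 - 2 \cdot 9 \left(- \frac{1}{4}\right)\right) + 4679 = \left(86 - - \frac{9}{2}\right) + 4679 = \left(86 + \frac{9}{2}\right) + 4679 = \frac{181}{2} + 4679 = \frac{9539}{2}$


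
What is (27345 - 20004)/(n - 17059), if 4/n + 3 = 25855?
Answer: -15814961/36750772 ≈ -0.43033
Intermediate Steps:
n = 1/6463 (n = 4/(-3 + 25855) = 4/25852 = 4*(1/25852) = 1/6463 ≈ 0.00015473)
(27345 - 20004)/(n - 17059) = (27345 - 20004)/(1/6463 - 17059) = 7341/(-110252316/6463) = 7341*(-6463/110252316) = -15814961/36750772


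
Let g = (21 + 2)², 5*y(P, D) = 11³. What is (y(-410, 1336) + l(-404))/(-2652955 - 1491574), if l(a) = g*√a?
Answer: -1331/20722645 - 1058*I*√101/4144529 ≈ -6.4229e-5 - 0.0025655*I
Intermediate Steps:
y(P, D) = 1331/5 (y(P, D) = (⅕)*11³ = (⅕)*1331 = 1331/5)
g = 529 (g = 23² = 529)
l(a) = 529*√a
(y(-410, 1336) + l(-404))/(-2652955 - 1491574) = (1331/5 + 529*√(-404))/(-2652955 - 1491574) = (1331/5 + 529*(2*I*√101))/(-4144529) = (1331/5 + 1058*I*√101)*(-1/4144529) = -1331/20722645 - 1058*I*√101/4144529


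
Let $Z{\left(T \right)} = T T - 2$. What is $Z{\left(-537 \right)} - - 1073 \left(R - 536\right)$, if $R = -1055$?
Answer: $-1418776$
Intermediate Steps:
$Z{\left(T \right)} = -2 + T^{2}$ ($Z{\left(T \right)} = T^{2} - 2 = -2 + T^{2}$)
$Z{\left(-537 \right)} - - 1073 \left(R - 536\right) = \left(-2 + \left(-537\right)^{2}\right) - - 1073 \left(-1055 - 536\right) = \left(-2 + 288369\right) - \left(-1073\right) \left(-1591\right) = 288367 - 1707143 = -1418776$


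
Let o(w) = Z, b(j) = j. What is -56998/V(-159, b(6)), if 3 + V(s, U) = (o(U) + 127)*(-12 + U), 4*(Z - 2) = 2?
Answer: 28499/390 ≈ 73.074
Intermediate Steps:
Z = 5/2 (Z = 2 + (1/4)*2 = 2 + 1/2 = 5/2 ≈ 2.5000)
o(w) = 5/2
V(s, U) = -1557 + 259*U/2 (V(s, U) = -3 + (5/2 + 127)*(-12 + U) = -3 + 259*(-12 + U)/2 = -3 + (-1554 + 259*U/2) = -1557 + 259*U/2)
-56998/V(-159, b(6)) = -56998/(-1557 + (259/2)*6) = -56998/(-1557 + 777) = -56998/(-780) = -56998*(-1/780) = 28499/390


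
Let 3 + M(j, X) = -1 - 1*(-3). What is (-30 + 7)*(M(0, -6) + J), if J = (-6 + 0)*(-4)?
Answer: -529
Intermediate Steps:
M(j, X) = -1 (M(j, X) = -3 + (-1 - 1*(-3)) = -3 + (-1 + 3) = -3 + 2 = -1)
J = 24 (J = -6*(-4) = 24)
(-30 + 7)*(M(0, -6) + J) = (-30 + 7)*(-1 + 24) = -23*23 = -529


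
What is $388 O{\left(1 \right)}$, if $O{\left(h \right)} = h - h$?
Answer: $0$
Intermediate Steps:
$O{\left(h \right)} = 0$
$388 O{\left(1 \right)} = 388 \cdot 0 = 0$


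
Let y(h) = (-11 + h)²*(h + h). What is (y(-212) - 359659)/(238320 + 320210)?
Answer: -4288951/111706 ≈ -38.395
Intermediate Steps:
y(h) = 2*h*(-11 + h)² (y(h) = (-11 + h)²*(2*h) = 2*h*(-11 + h)²)
(y(-212) - 359659)/(238320 + 320210) = (2*(-212)*(-11 - 212)² - 359659)/(238320 + 320210) = (2*(-212)*(-223)² - 359659)/558530 = (2*(-212)*49729 - 359659)*(1/558530) = (-21085096 - 359659)*(1/558530) = -21444755*1/558530 = -4288951/111706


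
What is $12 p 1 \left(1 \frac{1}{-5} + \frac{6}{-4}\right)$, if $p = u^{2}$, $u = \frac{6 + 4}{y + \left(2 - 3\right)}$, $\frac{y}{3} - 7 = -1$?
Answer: $- \frac{120}{17} \approx -7.0588$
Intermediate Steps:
$y = 18$ ($y = 21 + 3 \left(-1\right) = 21 - 3 = 18$)
$u = \frac{10}{17}$ ($u = \frac{6 + 4}{18 + \left(2 - 3\right)} = \frac{10}{18 + \left(2 - 3\right)} = \frac{10}{18 - 1} = \frac{10}{17} \approx 0.58823$)
$p = \frac{100}{289}$ ($p = \left(\frac{10}{17}\right)^{2} = \frac{100}{289} \approx 0.34602$)
$12 p 1 \left(1 \frac{1}{-5} + \frac{6}{-4}\right) = 12 \cdot \frac{100}{289} \cdot 1 \left(1 \frac{1}{-5} + \frac{6}{-4}\right) = 12 \frac{100 \left(1 \left(- \frac{1}{5}\right) + 6 \left(- \frac{1}{4}\right)\right)}{289} = 12 \frac{100 \left(- \frac{1}{5} - \frac{3}{2}\right)}{289} = 12 \cdot \frac{100}{289} \left(- \frac{17}{10}\right) = 12 \left(- \frac{10}{17}\right) = - \frac{120}{17}$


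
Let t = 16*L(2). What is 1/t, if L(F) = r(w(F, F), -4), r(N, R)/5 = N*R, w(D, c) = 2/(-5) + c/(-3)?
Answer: 3/1024 ≈ 0.0029297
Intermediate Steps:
w(D, c) = -⅖ - c/3 (w(D, c) = 2*(-⅕) + c*(-⅓) = -⅖ - c/3)
r(N, R) = 5*N*R (r(N, R) = 5*(N*R) = 5*N*R)
L(F) = 8 + 20*F/3 (L(F) = 5*(-⅖ - F/3)*(-4) = 8 + 20*F/3)
t = 1024/3 (t = 16*(8 + (20/3)*2) = 16*(8 + 40/3) = 16*(64/3) = 1024/3 ≈ 341.33)
1/t = 1/(1024/3) = 3/1024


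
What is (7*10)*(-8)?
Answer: -560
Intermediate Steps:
(7*10)*(-8) = 70*(-8) = -560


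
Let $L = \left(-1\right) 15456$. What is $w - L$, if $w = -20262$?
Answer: $-4806$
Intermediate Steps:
$L = -15456$
$w - L = -20262 - -15456 = -20262 + 15456 = -4806$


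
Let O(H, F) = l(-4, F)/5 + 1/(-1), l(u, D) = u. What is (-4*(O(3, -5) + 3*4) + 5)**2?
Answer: 32041/25 ≈ 1281.6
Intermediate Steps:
O(H, F) = -9/5 (O(H, F) = -4/5 + 1/(-1) = -4*1/5 + 1*(-1) = -4/5 - 1 = -9/5)
(-4*(O(3, -5) + 3*4) + 5)**2 = (-4*(-9/5 + 3*4) + 5)**2 = (-4*(-9/5 + 12) + 5)**2 = (-4*51/5 + 5)**2 = (-204/5 + 5)**2 = (-179/5)**2 = 32041/25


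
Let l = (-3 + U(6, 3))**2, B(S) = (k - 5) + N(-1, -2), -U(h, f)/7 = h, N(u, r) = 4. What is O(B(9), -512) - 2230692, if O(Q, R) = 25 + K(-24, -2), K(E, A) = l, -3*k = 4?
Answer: -2228642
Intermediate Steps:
k = -4/3 (k = -1/3*4 = -4/3 ≈ -1.3333)
U(h, f) = -7*h
B(S) = -7/3 (B(S) = (-4/3 - 5) + 4 = -19/3 + 4 = -7/3)
l = 2025 (l = (-3 - 7*6)**2 = (-3 - 42)**2 = (-45)**2 = 2025)
K(E, A) = 2025
O(Q, R) = 2050 (O(Q, R) = 25 + 2025 = 2050)
O(B(9), -512) - 2230692 = 2050 - 2230692 = -2228642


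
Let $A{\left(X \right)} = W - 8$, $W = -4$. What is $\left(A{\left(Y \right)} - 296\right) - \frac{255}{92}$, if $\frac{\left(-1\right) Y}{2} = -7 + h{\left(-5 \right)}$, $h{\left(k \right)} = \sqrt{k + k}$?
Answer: $- \frac{28591}{92} \approx -310.77$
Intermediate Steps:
$h{\left(k \right)} = \sqrt{2} \sqrt{k}$ ($h{\left(k \right)} = \sqrt{2 k} = \sqrt{2} \sqrt{k}$)
$Y = 14 - 2 i \sqrt{10}$ ($Y = - 2 \left(-7 + \sqrt{2} \sqrt{-5}\right) = - 2 \left(-7 + \sqrt{2} i \sqrt{5}\right) = - 2 \left(-7 + i \sqrt{10}\right) = 14 - 2 i \sqrt{10} \approx 14.0 - 6.3246 i$)
$A{\left(X \right)} = -12$ ($A{\left(X \right)} = -4 - 8 = -12$)
$\left(A{\left(Y \right)} - 296\right) - \frac{255}{92} = \left(-12 - 296\right) - \frac{255}{92} = -308 - \frac{255}{92} = - \frac{28591}{92}$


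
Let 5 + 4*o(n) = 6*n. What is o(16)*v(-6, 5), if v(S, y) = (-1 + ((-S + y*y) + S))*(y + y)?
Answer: 5460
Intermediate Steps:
o(n) = -5/4 + 3*n/2 (o(n) = -5/4 + (6*n)/4 = -5/4 + 3*n/2)
v(S, y) = 2*y*(-1 + y²) (v(S, y) = (-1 + ((-S + y²) + S))*(2*y) = (-1 + ((y² - S) + S))*(2*y) = (-1 + y²)*(2*y) = 2*y*(-1 + y²))
o(16)*v(-6, 5) = (-5/4 + (3/2)*16)*(2*5*(-1 + 5²)) = (-5/4 + 24)*(2*5*(-1 + 25)) = 91*(2*5*24)/4 = (91/4)*240 = 5460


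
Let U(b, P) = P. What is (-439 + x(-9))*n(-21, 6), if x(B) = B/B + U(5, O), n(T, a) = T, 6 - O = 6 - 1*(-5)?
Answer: 9303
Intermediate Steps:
O = -5 (O = 6 - (6 - 1*(-5)) = 6 - (6 + 5) = 6 - 1*11 = 6 - 11 = -5)
x(B) = -4 (x(B) = B/B - 5 = 1 - 5 = -4)
(-439 + x(-9))*n(-21, 6) = (-439 - 4)*(-21) = -443*(-21) = 9303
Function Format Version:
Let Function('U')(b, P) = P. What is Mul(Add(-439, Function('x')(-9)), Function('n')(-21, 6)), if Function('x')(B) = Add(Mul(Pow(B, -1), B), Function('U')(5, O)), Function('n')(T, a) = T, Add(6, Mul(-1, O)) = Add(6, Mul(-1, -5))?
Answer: 9303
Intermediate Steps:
O = -5 (O = Add(6, Mul(-1, Add(6, Mul(-1, -5)))) = Add(6, Mul(-1, Add(6, 5))) = Add(6, Mul(-1, 11)) = Add(6, -11) = -5)
Function('x')(B) = -4 (Function('x')(B) = Add(Mul(Pow(B, -1), B), -5) = Add(1, -5) = -4)
Mul(Add(-439, Function('x')(-9)), Function('n')(-21, 6)) = Mul(Add(-439, -4), -21) = Mul(-443, -21) = 9303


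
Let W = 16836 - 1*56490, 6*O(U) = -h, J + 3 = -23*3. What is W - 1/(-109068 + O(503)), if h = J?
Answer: -4324506623/109056 ≈ -39654.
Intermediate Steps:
J = -72 (J = -3 - 23*3 = -3 - 69 = -72)
h = -72
O(U) = 12 (O(U) = (-1*(-72))/6 = (⅙)*72 = 12)
W = -39654 (W = 16836 - 56490 = -39654)
W - 1/(-109068 + O(503)) = -39654 - 1/(-109068 + 12) = -39654 - 1/(-109056) = -39654 - 1*(-1/109056) = -39654 + 1/109056 = -4324506623/109056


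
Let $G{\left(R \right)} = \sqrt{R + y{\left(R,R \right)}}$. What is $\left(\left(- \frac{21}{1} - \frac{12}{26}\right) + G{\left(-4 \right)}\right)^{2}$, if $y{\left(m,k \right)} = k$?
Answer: $\frac{76489}{169} - \frac{1116 i \sqrt{2}}{13} \approx 452.6 - 121.4 i$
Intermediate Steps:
$G{\left(R \right)} = \sqrt{2} \sqrt{R}$ ($G{\left(R \right)} = \sqrt{R + R} = \sqrt{2 R} = \sqrt{2} \sqrt{R}$)
$\left(\left(- \frac{21}{1} - \frac{12}{26}\right) + G{\left(-4 \right)}\right)^{2} = \left(\left(- \frac{21}{1} - \frac{12}{26}\right) + \sqrt{2} \sqrt{-4}\right)^{2} = \left(\left(\left(-21\right) 1 - \frac{6}{13}\right) + \sqrt{2} \cdot 2 i\right)^{2} = \left(\left(-21 - \frac{6}{13}\right) + 2 i \sqrt{2}\right)^{2} = \left(- \frac{279}{13} + 2 i \sqrt{2}\right)^{2}$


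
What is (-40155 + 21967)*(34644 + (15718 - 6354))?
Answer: -800417504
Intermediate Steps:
(-40155 + 21967)*(34644 + (15718 - 6354)) = -18188*(34644 + 9364) = -18188*44008 = -800417504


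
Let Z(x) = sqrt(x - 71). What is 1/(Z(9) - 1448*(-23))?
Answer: 16652/554578239 - I*sqrt(62)/1109156478 ≈ 3.0026e-5 - 7.0991e-9*I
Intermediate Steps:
Z(x) = sqrt(-71 + x)
1/(Z(9) - 1448*(-23)) = 1/(sqrt(-71 + 9) - 1448*(-23)) = 1/(sqrt(-62) + 33304) = 1/(I*sqrt(62) + 33304) = 1/(33304 + I*sqrt(62))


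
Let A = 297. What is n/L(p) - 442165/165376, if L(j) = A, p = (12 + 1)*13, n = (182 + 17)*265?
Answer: 8589780355/49116672 ≈ 174.89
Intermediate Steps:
n = 52735 (n = 199*265 = 52735)
p = 169 (p = 13*13 = 169)
L(j) = 297
n/L(p) - 442165/165376 = 52735/297 - 442165/165376 = 8589780355/49116672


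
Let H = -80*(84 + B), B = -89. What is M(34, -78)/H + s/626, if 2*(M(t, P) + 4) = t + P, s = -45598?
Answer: -4563869/62600 ≈ -72.905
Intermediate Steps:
M(t, P) = -4 + P/2 + t/2 (M(t, P) = -4 + (t + P)/2 = -4 + (P + t)/2 = -4 + (P/2 + t/2) = -4 + P/2 + t/2)
H = 400 (H = -80*(84 - 89) = -80*(-5) = 400)
M(34, -78)/H + s/626 = (-4 + (1/2)*(-78) + (1/2)*34)/400 - 45598/626 = (-4 - 39 + 17)*(1/400) - 45598*1/626 = -26*1/400 - 22799/313 = -13/200 - 22799/313 = -4563869/62600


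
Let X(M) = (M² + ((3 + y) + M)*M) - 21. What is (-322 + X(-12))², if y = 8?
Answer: 34969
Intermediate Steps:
X(M) = -21 + M² + M*(11 + M) (X(M) = (M² + ((3 + 8) + M)*M) - 21 = (M² + (11 + M)*M) - 21 = (M² + M*(11 + M)) - 21 = -21 + M² + M*(11 + M))
(-322 + X(-12))² = (-322 + (-21 + 2*(-12)² + 11*(-12)))² = (-322 + (-21 + 2*144 - 132))² = (-322 + (-21 + 288 - 132))² = (-322 + 135)² = (-187)² = 34969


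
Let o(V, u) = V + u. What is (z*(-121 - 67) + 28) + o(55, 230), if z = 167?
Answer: -31083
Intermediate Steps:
(z*(-121 - 67) + 28) + o(55, 230) = (167*(-121 - 67) + 28) + (55 + 230) = (167*(-188) + 28) + 285 = (-31396 + 28) + 285 = -31368 + 285 = -31083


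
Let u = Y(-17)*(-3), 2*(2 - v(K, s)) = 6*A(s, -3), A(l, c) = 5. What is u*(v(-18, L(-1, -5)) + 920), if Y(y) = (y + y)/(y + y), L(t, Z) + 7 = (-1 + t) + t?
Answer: -2721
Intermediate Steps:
L(t, Z) = -8 + 2*t (L(t, Z) = -7 + ((-1 + t) + t) = -7 + (-1 + 2*t) = -8 + 2*t)
Y(y) = 1 (Y(y) = (2*y)/((2*y)) = (2*y)*(1/(2*y)) = 1)
v(K, s) = -13 (v(K, s) = 2 - 3*5 = 2 - ½*30 = 2 - 15 = -13)
u = -3 (u = 1*(-3) = -3)
u*(v(-18, L(-1, -5)) + 920) = -3*(-13 + 920) = -3*907 = -2721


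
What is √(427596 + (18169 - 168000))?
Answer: √277765 ≈ 527.03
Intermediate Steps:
√(427596 + (18169 - 168000)) = √(427596 - 149831) = √277765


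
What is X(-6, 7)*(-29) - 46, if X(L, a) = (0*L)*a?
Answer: -46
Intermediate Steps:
X(L, a) = 0 (X(L, a) = 0*a = 0)
X(-6, 7)*(-29) - 46 = 0*(-29) - 46 = 0 - 46 = -46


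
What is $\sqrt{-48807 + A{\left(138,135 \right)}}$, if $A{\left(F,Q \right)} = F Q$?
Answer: $3 i \sqrt{3353} \approx 173.72 i$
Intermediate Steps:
$\sqrt{-48807 + A{\left(138,135 \right)}} = \sqrt{-48807 + 138 \cdot 135} = \sqrt{-48807 + 18630} = \sqrt{-30177} = 3 i \sqrt{3353}$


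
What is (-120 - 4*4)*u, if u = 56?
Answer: -7616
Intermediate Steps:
(-120 - 4*4)*u = (-120 - 4*4)*56 = (-120 - 16)*56 = -136*56 = -7616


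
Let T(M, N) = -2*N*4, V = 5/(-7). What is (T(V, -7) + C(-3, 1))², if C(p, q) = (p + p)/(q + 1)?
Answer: 2809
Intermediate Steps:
C(p, q) = 2*p/(1 + q) (C(p, q) = (2*p)/(1 + q) = 2*p/(1 + q))
V = -5/7 (V = 5*(-⅐) = -5/7 ≈ -0.71429)
T(M, N) = -8*N
(T(V, -7) + C(-3, 1))² = (-8*(-7) + 2*(-3)/(1 + 1))² = (56 + 2*(-3)/2)² = (56 + 2*(-3)*(½))² = (56 - 3)² = 53² = 2809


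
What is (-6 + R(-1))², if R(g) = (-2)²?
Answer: 4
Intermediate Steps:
R(g) = 4
(-6 + R(-1))² = (-6 + 4)² = (-2)² = 4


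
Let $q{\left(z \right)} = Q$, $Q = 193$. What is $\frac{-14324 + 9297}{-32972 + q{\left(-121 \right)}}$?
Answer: $\frac{5027}{32779} \approx 0.15336$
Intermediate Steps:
$q{\left(z \right)} = 193$
$\frac{-14324 + 9297}{-32972 + q{\left(-121 \right)}} = \frac{-14324 + 9297}{-32972 + 193} = - \frac{5027}{-32779} = \left(-5027\right) \left(- \frac{1}{32779}\right) = \frac{5027}{32779}$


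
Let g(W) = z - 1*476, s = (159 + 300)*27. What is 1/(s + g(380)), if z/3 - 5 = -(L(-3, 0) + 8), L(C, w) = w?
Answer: 1/11908 ≈ 8.3977e-5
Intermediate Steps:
s = 12393 (s = 459*27 = 12393)
z = -9 (z = 15 + 3*(-(0 + 8)) = 15 + 3*(-1*8) = 15 + 3*(-8) = 15 - 24 = -9)
g(W) = -485 (g(W) = -9 - 1*476 = -9 - 476 = -485)
1/(s + g(380)) = 1/(12393 - 485) = 1/11908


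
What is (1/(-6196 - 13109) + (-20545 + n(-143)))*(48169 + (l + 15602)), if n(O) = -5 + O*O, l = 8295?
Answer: -46838239732/6435 ≈ -7.2787e+6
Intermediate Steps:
n(O) = -5 + O²
(1/(-6196 - 13109) + (-20545 + n(-143)))*(48169 + (l + 15602)) = (1/(-6196 - 13109) + (-20545 + (-5 + (-143)²)))*(48169 + (8295 + 15602)) = (1/(-19305) + (-20545 + (-5 + 20449)))*(48169 + 23897) = (-1/19305 + (-20545 + 20444))*72066 = (-1/19305 - 101)*72066 = -1949806/19305*72066 = -46838239732/6435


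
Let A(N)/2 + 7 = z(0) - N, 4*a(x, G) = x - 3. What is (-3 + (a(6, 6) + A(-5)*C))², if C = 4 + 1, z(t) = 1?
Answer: 2401/16 ≈ 150.06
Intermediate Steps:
a(x, G) = -¾ + x/4 (a(x, G) = (x - 3)/4 = (-3 + x)/4 = -¾ + x/4)
A(N) = -12 - 2*N (A(N) = -14 + 2*(1 - N) = -14 + (2 - 2*N) = -12 - 2*N)
C = 5
(-3 + (a(6, 6) + A(-5)*C))² = (-3 + ((-¾ + (¼)*6) + (-12 - 2*(-5))*5))² = (-3 + ((-¾ + 3/2) + (-12 + 10)*5))² = (-3 + (¾ - 2*5))² = (-3 + (¾ - 10))² = (-3 - 37/4)² = (-49/4)² = 2401/16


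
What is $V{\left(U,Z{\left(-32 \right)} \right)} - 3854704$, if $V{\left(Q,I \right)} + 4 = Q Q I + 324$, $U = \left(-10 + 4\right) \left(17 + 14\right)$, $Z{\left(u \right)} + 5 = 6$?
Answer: $-3819788$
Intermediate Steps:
$Z{\left(u \right)} = 1$ ($Z{\left(u \right)} = -5 + 6 = 1$)
$U = -186$ ($U = \left(-6\right) 31 = -186$)
$V{\left(Q,I \right)} = 320 + I Q^{2}$ ($V{\left(Q,I \right)} = -4 + \left(Q Q I + 324\right) = -4 + \left(Q^{2} I + 324\right) = -4 + \left(I Q^{2} + 324\right) = -4 + \left(324 + I Q^{2}\right) = 320 + I Q^{2}$)
$V{\left(U,Z{\left(-32 \right)} \right)} - 3854704 = \left(320 + 1 \left(-186\right)^{2}\right) - 3854704 = \left(320 + 1 \cdot 34596\right) - 3854704 = \left(320 + 34596\right) - 3854704 = 34916 - 3854704 = -3819788$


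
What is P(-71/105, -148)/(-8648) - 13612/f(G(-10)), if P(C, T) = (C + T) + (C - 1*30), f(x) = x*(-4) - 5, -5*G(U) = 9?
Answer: -7725124406/1248555 ≈ -6187.3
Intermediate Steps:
G(U) = -9/5 (G(U) = -⅕*9 = -9/5)
f(x) = -5 - 4*x (f(x) = -4*x - 5 = -5 - 4*x)
P(C, T) = -30 + T + 2*C (P(C, T) = (C + T) + (C - 30) = (C + T) + (-30 + C) = -30 + T + 2*C)
P(-71/105, -148)/(-8648) - 13612/f(G(-10)) = (-30 - 148 + 2*(-71/105))/(-8648) - 13612/(-5 - 4*(-9/5)) = (-30 - 148 + 2*(-71*1/105))*(-1/8648) - 13612/(-5 + 36/5) = (-30 - 148 + 2*(-71/105))*(-1/8648) - 13612/11/5 = (-30 - 148 - 142/105)*(-1/8648) - 13612*5/11 = -18832/105*(-1/8648) - 68060/11 = 2354/113505 - 68060/11 = -7725124406/1248555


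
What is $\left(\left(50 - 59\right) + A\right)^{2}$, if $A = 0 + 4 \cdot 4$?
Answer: $49$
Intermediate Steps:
$A = 16$ ($A = 0 + 16 = 16$)
$\left(\left(50 - 59\right) + A\right)^{2} = \left(\left(50 - 59\right) + 16\right)^{2} = \left(-9 + 16\right)^{2} = 7^{2} = 49$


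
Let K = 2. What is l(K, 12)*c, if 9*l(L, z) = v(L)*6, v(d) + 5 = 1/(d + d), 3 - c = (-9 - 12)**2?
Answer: 1387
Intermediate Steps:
c = -438 (c = 3 - (-9 - 12)**2 = 3 - 1*(-21)**2 = 3 - 1*441 = 3 - 441 = -438)
v(d) = -5 + 1/(2*d) (v(d) = -5 + 1/(d + d) = -5 + 1/(2*d))
l(L, z) = -10/3 + 1/(3*L) (l(L, z) = ((-5 + 1/(2*L))*6)/9 = (-30 + 3/L)/9 = -10/3 + 1/(3*L))
l(K, 12)*c = ((1/3)*(1 - 10*2)/2)*(-438) = ((1/3)*(1/2)*(1 - 20))*(-438) = ((1/3)*(1/2)*(-19))*(-438) = -19/6*(-438) = 1387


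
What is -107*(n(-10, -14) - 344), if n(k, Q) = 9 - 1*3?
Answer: 36166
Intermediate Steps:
n(k, Q) = 6 (n(k, Q) = 9 - 3 = 6)
-107*(n(-10, -14) - 344) = -107*(6 - 344) = -107*(-338) = 36166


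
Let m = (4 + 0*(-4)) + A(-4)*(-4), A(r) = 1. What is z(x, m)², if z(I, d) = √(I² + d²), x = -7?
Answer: 49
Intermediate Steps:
m = 0 (m = (4 + 0*(-4)) + 1*(-4) = (4 + 0) - 4 = 4 - 4 = 0)
z(x, m)² = (√((-7)² + 0²))² = (√(49 + 0))² = (√49)² = 7² = 49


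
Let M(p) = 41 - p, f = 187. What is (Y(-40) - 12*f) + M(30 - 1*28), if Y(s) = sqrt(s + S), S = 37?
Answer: -2205 + I*sqrt(3) ≈ -2205.0 + 1.732*I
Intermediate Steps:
Y(s) = sqrt(37 + s) (Y(s) = sqrt(s + 37) = sqrt(37 + s))
(Y(-40) - 12*f) + M(30 - 1*28) = (sqrt(37 - 40) - 12*187) + (41 - (30 - 1*28)) = (sqrt(-3) - 2244) + (41 - (30 - 28)) = (I*sqrt(3) - 2244) + (41 - 1*2) = (-2244 + I*sqrt(3)) + (41 - 2) = (-2244 + I*sqrt(3)) + 39 = -2205 + I*sqrt(3)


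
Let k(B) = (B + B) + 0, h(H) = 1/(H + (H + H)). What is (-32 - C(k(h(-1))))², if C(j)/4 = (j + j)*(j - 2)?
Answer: 173056/81 ≈ 2136.5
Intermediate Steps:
h(H) = 1/(3*H) (h(H) = 1/(H + 2*H) = 1/(3*H))
k(B) = 2*B (k(B) = 2*B + 0 = 2*B)
C(j) = 8*j*(-2 + j) (C(j) = 4*((j + j)*(j - 2)) = 4*((2*j)*(-2 + j)) = 4*(2*j*(-2 + j)) = 8*j*(-2 + j))
(-32 - C(k(h(-1))))² = (-32 - 8*2*((⅓)/(-1))*(-2 + 2*((⅓)/(-1))))² = (-32 - 8*2*((⅓)*(-1))*(-2 + 2*((⅓)*(-1))))² = (-32 - 8*2*(-⅓)*(-2 + 2*(-⅓)))² = (-32 - 8*(-2)*(-2 - ⅔)/3)² = (-32 - 8*(-2)*(-8)/(3*3))² = (-32 - 1*128/9)² = (-32 - 128/9)² = (-416/9)² = 173056/81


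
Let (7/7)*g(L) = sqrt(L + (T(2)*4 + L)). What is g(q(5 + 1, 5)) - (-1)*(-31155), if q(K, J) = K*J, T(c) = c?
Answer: -31155 + 2*sqrt(17) ≈ -31147.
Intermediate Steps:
q(K, J) = J*K
g(L) = sqrt(8 + 2*L) (g(L) = sqrt(L + (2*4 + L)) = sqrt(L + (8 + L)) = sqrt(8 + 2*L))
g(q(5 + 1, 5)) - (-1)*(-31155) = sqrt(8 + 2*(5*(5 + 1))) - (-1)*(-31155) = sqrt(8 + 2*(5*6)) - 1*31155 = sqrt(8 + 2*30) - 31155 = sqrt(8 + 60) - 31155 = sqrt(68) - 31155 = 2*sqrt(17) - 31155 = -31155 + 2*sqrt(17)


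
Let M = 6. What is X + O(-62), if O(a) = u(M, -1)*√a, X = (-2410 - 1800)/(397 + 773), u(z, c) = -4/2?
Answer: -421/117 - 2*I*√62 ≈ -3.5983 - 15.748*I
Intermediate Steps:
u(z, c) = -2 (u(z, c) = -4*½ = -2)
X = -421/117 (X = -4210/1170 = -4210*1/1170 = -421/117 ≈ -3.5983)
O(a) = -2*√a
X + O(-62) = -421/117 - 2*I*√62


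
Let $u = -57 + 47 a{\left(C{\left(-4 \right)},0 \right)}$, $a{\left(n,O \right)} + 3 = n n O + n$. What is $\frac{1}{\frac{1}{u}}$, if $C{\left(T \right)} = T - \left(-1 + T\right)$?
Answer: $-151$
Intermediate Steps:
$C{\left(T \right)} = 1$
$a{\left(n,O \right)} = -3 + n + O n^{2}$ ($a{\left(n,O \right)} = -3 + \left(n n O + n\right) = -3 + \left(n^{2} O + n\right) = -3 + \left(O n^{2} + n\right) = -3 + \left(n + O n^{2}\right) = -3 + n + O n^{2}$)
$u = -151$ ($u = -57 + 47 \left(-3 + 1 + 0 \cdot 1^{2}\right) = -57 + 47 \left(-3 + 1 + 0 \cdot 1\right) = -57 + 47 \left(-3 + 1 + 0\right) = -57 + 47 \left(-2\right) = -57 - 94 = -151$)
$\frac{1}{\frac{1}{u}} = \frac{1}{\frac{1}{-151}} = \frac{1}{- \frac{1}{151}} = -151$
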